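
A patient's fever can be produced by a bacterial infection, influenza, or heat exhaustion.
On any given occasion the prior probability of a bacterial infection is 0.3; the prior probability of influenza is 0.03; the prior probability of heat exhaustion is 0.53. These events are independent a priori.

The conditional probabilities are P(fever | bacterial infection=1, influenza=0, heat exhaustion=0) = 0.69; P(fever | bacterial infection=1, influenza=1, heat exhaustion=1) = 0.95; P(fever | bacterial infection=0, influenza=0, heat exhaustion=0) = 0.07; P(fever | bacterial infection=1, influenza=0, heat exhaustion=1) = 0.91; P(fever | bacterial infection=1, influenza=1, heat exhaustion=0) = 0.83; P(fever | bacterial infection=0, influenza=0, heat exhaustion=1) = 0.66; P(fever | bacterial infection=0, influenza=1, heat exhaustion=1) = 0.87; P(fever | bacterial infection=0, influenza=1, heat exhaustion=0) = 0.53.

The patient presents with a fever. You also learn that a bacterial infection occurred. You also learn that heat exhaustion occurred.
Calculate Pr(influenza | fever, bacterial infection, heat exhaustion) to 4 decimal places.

Pr(influenza | fever, bacterial infection, heat exhaustion) ≈ 0.0313

Enumerate both values of influenza and weight by the priors:
  P(fever | bacterial infection, heat exhaustion) = 0.91·0.97 + 0.95·0.03
        = 0.882700 + 0.028500 = 0.911200
Keeping only the influenza-present terms gives 0.028500, so
  P(influenza | fever, bacterial infection, heat exhaustion) = 0.028500 / 0.911200 ≈ 0.0313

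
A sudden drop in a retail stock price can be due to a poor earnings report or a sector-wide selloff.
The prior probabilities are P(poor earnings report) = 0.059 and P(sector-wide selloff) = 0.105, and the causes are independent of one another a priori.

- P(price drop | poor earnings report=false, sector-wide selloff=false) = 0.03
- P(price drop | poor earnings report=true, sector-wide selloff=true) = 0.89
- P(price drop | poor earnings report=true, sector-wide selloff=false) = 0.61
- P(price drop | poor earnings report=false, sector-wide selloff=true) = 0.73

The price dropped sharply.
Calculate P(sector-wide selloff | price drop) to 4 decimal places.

P(sector-wide selloff | price drop) ≈ 0.5746

For the numerator, keep only sector-wide selloff=true terms: 0.072128 + 0.005514 = 0.077642
Normalizer over all consistent configurations: 0.03·0.941·0.895 + 0.73·0.941·0.105 + 0.61·0.059·0.895 + 0.89·0.059·0.105 = 0.135119
Posterior = 0.077642 / 0.135119 ≈ 0.5746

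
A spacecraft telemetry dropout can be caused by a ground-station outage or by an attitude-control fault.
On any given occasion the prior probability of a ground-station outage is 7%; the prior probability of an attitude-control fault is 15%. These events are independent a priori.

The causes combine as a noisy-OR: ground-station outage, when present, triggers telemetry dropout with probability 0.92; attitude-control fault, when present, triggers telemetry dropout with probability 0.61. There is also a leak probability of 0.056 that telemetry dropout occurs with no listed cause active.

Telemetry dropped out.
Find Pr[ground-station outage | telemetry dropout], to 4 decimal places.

Under noisy-OR, P(telemetry dropout | causes) = 1 − (1−0.056)·∏(1−qᵢ) over the active causes.
Sum P(telemetry dropout|·) weighted by the priors over the 4 (ground-station outage, attitude-control fault) configurations:
  P(telemetry dropout) = 0.056*0.93*0.85 + 0.63184*0.93*0.15 + 0.92448*0.07*0.85 + 0.970547*0.07*0.15
        = 0.044268 + 0.088142 + 0.055007 + 0.010191 = 0.197608
Keeping only the ground-station outage-present terms gives 0.065198, so
  P(ground-station outage | telemetry dropout) = 0.065198 / 0.197608 ≈ 0.3299

Pr[ground-station outage | telemetry dropout] ≈ 0.3299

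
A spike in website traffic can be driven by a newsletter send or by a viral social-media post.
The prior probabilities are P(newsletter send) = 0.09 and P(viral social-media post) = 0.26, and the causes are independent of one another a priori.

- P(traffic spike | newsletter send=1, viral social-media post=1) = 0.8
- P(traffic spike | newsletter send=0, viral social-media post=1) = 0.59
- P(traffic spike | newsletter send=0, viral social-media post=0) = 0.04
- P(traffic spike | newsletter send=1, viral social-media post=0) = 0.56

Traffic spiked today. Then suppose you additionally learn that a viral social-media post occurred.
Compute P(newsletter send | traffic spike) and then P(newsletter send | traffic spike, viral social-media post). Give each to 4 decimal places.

P(newsletter send | traffic spike) ≈ 0.2517; P(newsletter send | traffic spike, viral social-media post) ≈ 0.1182

For the numerator, keep only newsletter send=true terms: 0.037296 + 0.018720 = 0.056016
Normalizer over all consistent configurations: 0.04×0.91×0.74 + 0.59×0.91×0.26 + 0.56×0.09×0.74 + 0.8×0.09×0.26 = 0.222546
P(newsletter send | traffic spike) = 0.056016/0.222546 ≈ 0.2517

With the extra evidence:
P(traffic spike | viral social-media post) = 0.59×0.91 + 0.8×0.09 = 0.536900 + 0.072000 = 0.608900
Of this, 0.072000 comes from 0.8×0.09 (the newsletter send=true cases).
Hence the posterior is 0.072000/0.608900 ≈ 0.1182.
The drop from 0.2517 to 0.1182 is the explaining-away (discounting) effect.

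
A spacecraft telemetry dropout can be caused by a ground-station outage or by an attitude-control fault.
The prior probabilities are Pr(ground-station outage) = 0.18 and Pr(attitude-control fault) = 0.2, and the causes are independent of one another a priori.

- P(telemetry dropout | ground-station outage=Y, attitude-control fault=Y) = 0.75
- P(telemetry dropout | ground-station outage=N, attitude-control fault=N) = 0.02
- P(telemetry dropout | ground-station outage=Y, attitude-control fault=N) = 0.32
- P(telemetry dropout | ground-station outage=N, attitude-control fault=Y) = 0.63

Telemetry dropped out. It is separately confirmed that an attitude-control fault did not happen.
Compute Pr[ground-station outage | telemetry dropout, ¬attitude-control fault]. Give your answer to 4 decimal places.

Pr[ground-station outage | telemetry dropout, ¬attitude-control fault] ≈ 0.7784

P(telemetry dropout | ¬attitude-control fault) = 0.02×0.82 + 0.32×0.18 = 0.016400 + 0.057600 = 0.074000
Of this, 0.057600 comes from 0.32×0.18 (the ground-station outage=true cases).
Hence the posterior is 0.057600/0.074000 ≈ 0.7784.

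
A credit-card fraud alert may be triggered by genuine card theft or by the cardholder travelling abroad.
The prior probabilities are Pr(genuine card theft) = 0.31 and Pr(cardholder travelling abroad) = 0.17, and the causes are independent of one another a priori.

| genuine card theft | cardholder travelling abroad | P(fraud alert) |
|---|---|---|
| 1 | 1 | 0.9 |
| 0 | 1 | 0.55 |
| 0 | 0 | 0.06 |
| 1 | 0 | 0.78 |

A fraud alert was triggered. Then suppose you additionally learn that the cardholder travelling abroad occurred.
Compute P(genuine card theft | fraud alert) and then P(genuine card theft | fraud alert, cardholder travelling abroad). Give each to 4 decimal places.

P(genuine card theft | fraud alert) ≈ 0.7151; P(genuine card theft | fraud alert, cardholder travelling abroad) ≈ 0.4237

By total probability over the 4 (genuine card theft, cardholder travelling abroad) configurations:
  P(fraud alert) = 0.06×0.69×0.83 + 0.55×0.69×0.17 + 0.78×0.31×0.83 + 0.9×0.31×0.17
        = 0.034362 + 0.064515 + 0.200694 + 0.047430 = 0.347001
The terms with genuine card theft present sum to 0.248124, so
  P(genuine card theft | fraud alert) = 0.248124 / 0.347001 ≈ 0.7151

Now condition on the additional information:
By total probability over both values of genuine card theft:
  P(fraud alert | cardholder travelling abroad) = 0.55·0.69 + 0.9·0.31
        = 0.379500 + 0.279000 = 0.658500
Keeping only the genuine card theft-present terms gives 0.279000, so
  P(genuine card theft | fraud alert, cardholder travelling abroad) = 0.279000 / 0.658500 ≈ 0.4237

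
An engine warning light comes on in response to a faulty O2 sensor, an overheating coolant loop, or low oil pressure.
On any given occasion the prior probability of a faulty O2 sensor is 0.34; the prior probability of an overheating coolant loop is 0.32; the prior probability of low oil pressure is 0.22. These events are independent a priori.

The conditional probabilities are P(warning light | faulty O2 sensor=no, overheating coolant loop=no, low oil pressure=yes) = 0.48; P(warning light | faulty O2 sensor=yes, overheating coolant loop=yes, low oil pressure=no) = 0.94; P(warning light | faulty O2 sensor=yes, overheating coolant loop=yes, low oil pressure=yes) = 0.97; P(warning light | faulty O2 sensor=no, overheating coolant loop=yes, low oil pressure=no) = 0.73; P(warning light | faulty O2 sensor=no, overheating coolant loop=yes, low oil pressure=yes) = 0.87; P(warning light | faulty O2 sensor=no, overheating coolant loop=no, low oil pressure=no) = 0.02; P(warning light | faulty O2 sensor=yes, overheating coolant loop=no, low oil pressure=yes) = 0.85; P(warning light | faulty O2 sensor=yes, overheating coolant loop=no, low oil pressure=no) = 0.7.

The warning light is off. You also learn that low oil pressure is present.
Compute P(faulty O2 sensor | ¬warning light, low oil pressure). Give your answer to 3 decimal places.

P(faulty O2 sensor | ¬warning light, low oil pressure) ≈ 0.127

Sum P(¬warning light|·) weighted by the priors over the 4 (faulty O2 sensor, overheating coolant loop) configurations:
  P(¬warning light | low oil pressure) = 0.52×0.66×0.68 + 0.13×0.66×0.32 + 0.15×0.34×0.68 + 0.03×0.34×0.32
        = 0.233376 + 0.027456 + 0.034680 + 0.003264 = 0.298776
The terms with faulty O2 sensor present sum to 0.037944, so
  P(faulty O2 sensor | ¬warning light, low oil pressure) = 0.037944 / 0.298776 ≈ 0.127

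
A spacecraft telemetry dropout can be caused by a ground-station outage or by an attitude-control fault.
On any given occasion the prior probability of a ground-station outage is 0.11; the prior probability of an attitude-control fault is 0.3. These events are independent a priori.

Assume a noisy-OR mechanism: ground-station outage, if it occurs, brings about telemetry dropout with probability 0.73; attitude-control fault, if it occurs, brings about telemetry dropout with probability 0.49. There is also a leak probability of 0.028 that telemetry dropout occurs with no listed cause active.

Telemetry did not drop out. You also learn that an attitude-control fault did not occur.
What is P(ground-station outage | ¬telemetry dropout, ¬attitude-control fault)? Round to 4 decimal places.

P(ground-station outage | ¬telemetry dropout, ¬attitude-control fault) ≈ 0.0323

Under noisy-OR, P(telemetry dropout | causes) = 1 − (1−0.028)·∏(1−qᵢ) over the active causes.
Numerator (weight on configurations with ground-station outage): 0.26244*0.11 = 0.028868
The normalizing constant is 0.972*0.89 + 0.26244*0.11 = 0.893948
Posterior = 0.028868 / 0.893948 ≈ 0.0323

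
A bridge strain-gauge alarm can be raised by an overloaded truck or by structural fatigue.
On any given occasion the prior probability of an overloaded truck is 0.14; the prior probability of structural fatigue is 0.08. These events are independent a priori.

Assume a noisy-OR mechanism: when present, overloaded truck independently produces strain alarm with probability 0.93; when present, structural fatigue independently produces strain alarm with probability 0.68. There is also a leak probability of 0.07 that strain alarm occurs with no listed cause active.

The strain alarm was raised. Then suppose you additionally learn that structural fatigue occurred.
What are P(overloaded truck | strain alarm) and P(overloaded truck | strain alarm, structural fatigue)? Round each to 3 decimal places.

Under noisy-OR, P(strain alarm | causes) = 1 − (1−0.07)·∏(1−qᵢ) over the active causes.
Numerator (weight on configurations with overloaded truck): 0.120415 + 0.010967 = 0.131382
The normalizing constant is 0.07·0.86·0.92 + 0.7024·0.86·0.08 + 0.9349·0.14·0.92 + 0.979168·0.14·0.08 = 0.235091
Posterior = 0.131382 / 0.235091 ≈ 0.559

With the extra evidence:
Sum P(strain alarm|·) weighted by the priors over both values of overloaded truck:
  P(strain alarm | structural fatigue) = 0.7024·0.86 + 0.979168·0.14
        = 0.604064 + 0.137084 = 0.741148
Configurations with overloaded truck contribute 0.137084, so
  P(overloaded truck | strain alarm, structural fatigue) = 0.137084 / 0.741148 ≈ 0.185
This is intercausal reasoning (explaining away): once structural fatigue accounts for the strain alarm, overloaded truck becomes less likely.

P(overloaded truck | strain alarm) ≈ 0.559; P(overloaded truck | strain alarm, structural fatigue) ≈ 0.185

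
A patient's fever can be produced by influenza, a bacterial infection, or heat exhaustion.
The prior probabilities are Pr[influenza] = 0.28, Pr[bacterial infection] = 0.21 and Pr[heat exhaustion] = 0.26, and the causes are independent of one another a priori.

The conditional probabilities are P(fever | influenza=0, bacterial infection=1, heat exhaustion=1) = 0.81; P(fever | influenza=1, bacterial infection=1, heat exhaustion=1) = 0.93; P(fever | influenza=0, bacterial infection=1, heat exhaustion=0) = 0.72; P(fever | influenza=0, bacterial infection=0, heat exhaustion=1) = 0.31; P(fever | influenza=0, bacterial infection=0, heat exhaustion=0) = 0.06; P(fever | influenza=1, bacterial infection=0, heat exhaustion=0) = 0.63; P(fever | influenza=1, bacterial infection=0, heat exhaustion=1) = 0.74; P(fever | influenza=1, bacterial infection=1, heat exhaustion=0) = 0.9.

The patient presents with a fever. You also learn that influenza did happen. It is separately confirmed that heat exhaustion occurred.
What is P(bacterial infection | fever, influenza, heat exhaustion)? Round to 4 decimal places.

P(bacterial infection | fever, influenza, heat exhaustion) ≈ 0.2504

P(fever | influenza, heat exhaustion) = 0.74·0.79 + 0.93·0.21 = 0.584600 + 0.195300 = 0.779900
Of this, 0.195300 comes from 0.93·0.21 (the bacterial infection=true cases).
Hence the posterior is 0.195300/0.779900 ≈ 0.2504.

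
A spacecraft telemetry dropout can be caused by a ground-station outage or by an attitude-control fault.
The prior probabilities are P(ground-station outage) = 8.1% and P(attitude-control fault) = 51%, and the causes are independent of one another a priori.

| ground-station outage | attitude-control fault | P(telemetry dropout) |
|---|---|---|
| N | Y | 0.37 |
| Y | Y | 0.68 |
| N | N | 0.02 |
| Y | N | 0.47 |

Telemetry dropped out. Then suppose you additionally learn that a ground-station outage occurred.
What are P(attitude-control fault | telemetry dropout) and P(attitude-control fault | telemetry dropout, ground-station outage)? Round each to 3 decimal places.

P(telemetry dropout) = 0.02×0.919×0.49 + 0.37×0.919×0.51 + 0.47×0.081×0.49 + 0.68×0.081×0.51 = 0.009006 + 0.173415 + 0.018654 + 0.028091 = 0.229166
Restricting to configurations with attitude-control fault present: 0.173415 + 0.028091 = 0.201506.
So P(attitude-control fault | telemetry dropout) = 0.201506/0.229166 ≈ 0.879.

Now also conditioning on ground-station outage=true:
P(telemetry dropout | ground-station outage) = 0.47·0.49 + 0.68·0.51 = 0.230300 + 0.346800 = 0.577100
Restricting to configurations with attitude-control fault present: 0.68·0.51 = 0.346800.
So P(attitude-control fault | telemetry dropout, ground-station outage) = 0.346800/0.577100 ≈ 0.601.
The drop from 0.879 to 0.601 is the explaining-away (discounting) effect.

P(attitude-control fault | telemetry dropout) ≈ 0.879; P(attitude-control fault | telemetry dropout, ground-station outage) ≈ 0.601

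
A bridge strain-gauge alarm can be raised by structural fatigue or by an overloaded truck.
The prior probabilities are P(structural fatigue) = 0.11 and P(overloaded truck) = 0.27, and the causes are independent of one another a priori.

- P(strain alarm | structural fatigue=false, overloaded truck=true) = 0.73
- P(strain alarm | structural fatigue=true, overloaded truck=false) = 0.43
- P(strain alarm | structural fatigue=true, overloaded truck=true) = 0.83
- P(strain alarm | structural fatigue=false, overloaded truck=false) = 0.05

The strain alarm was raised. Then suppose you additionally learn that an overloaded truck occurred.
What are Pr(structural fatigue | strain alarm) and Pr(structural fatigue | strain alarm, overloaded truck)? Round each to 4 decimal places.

Pr(structural fatigue | strain alarm) ≈ 0.2216; Pr(structural fatigue | strain alarm, overloaded truck) ≈ 0.1232

For the numerator, keep only structural fatigue=true terms: 0.034529 + 0.024651 = 0.059180
Normalizer over all consistent configurations: 0.05*0.89*0.73 + 0.73*0.89*0.27 + 0.43*0.11*0.73 + 0.83*0.11*0.27 = 0.267084
P(structural fatigue | strain alarm) = 0.059180/0.267084 ≈ 0.2216

With the extra evidence:
Numerator (weight on configurations with structural fatigue): 0.83*0.11 = 0.091300
Normalizer over all consistent configurations: 0.73*0.89 + 0.83*0.11 = 0.741000
P(structural fatigue | strain alarm, overloaded truck) = 0.091300/0.741000 ≈ 0.1232
This is intercausal reasoning (explaining away): once overloaded truck accounts for the strain alarm, structural fatigue becomes less likely.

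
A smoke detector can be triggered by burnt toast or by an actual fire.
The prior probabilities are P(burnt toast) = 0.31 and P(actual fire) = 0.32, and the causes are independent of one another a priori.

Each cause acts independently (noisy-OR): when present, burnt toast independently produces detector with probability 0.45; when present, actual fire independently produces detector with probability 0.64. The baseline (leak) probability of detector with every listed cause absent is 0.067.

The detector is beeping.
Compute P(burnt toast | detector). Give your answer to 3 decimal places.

Under noisy-OR, P(detector | causes) = 1 − (1−0.067)·∏(1−qᵢ) over the active causes.
Weight on burnt toast=true, given the evidence: 0.102628 + 0.080874 = 0.183502
Denominator P(detector): 0.067*0.69*0.68 + 0.66412*0.69*0.32 + 0.48685*0.31*0.68 + 0.815266*0.31*0.32 = 0.361576
Posterior = 0.183502 / 0.361576 ≈ 0.508

P(burnt toast | detector) ≈ 0.508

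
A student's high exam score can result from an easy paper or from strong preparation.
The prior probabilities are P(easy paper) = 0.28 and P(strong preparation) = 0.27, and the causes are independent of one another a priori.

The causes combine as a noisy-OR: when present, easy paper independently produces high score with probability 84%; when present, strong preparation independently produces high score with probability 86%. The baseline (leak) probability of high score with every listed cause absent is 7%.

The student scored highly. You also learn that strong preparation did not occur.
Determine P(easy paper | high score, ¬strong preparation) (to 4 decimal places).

Under noisy-OR, P(high score | causes) = 1 − (1−0.07)·∏(1−qᵢ) over the active causes.
Sum P(high score|·) weighted by the priors over both values of easy paper:
  P(high score | ¬strong preparation) = 0.07*0.72 + 0.8512*0.28
        = 0.050400 + 0.238336 = 0.288736
The terms with easy paper present sum to 0.238336, so
  P(easy paper | high score, ¬strong preparation) = 0.238336 / 0.288736 ≈ 0.8254

P(easy paper | high score, ¬strong preparation) ≈ 0.8254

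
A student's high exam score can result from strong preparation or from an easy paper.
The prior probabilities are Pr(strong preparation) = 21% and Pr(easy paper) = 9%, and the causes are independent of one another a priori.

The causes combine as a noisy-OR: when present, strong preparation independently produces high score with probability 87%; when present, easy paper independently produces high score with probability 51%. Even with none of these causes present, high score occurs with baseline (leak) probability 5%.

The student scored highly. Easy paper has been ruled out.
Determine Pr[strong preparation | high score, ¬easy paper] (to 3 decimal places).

Under noisy-OR, P(high score | causes) = 1 − (1−0.05)·∏(1−qᵢ) over the active causes.
P(high score | ¬easy paper) = 0.05×0.79 + 0.8765×0.21 = 0.039500 + 0.184065 = 0.223565
The strong preparation-present share is 0.8765×0.21 = 0.184065.
P(strong preparation | high score, ¬easy paper) = 0.184065 / 0.223565 ≈ 0.823

Pr[strong preparation | high score, ¬easy paper] ≈ 0.823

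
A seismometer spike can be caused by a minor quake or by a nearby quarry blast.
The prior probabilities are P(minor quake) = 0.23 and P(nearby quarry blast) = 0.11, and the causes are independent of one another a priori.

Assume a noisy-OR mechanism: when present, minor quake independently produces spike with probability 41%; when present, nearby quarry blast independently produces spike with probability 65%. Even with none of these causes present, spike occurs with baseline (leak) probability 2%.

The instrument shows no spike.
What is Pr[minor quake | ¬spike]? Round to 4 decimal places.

Pr[minor quake | ¬spike] ≈ 0.1498

Under noisy-OR, P(spike | causes) = 1 − (1−0.02)·∏(1−qᵢ) over the active causes.
By total probability over the 4 (minor quake, nearby quarry blast) configurations:
  P(¬spike) = 0.98·0.77·0.89 + 0.343·0.77·0.11 + 0.5782·0.23·0.89 + 0.20237·0.23·0.11
        = 0.671594 + 0.029052 + 0.118358 + 0.005120 = 0.824124
Keeping only the minor quake-present terms gives 0.123478, so
  P(minor quake | ¬spike) = 0.123478 / 0.824124 ≈ 0.1498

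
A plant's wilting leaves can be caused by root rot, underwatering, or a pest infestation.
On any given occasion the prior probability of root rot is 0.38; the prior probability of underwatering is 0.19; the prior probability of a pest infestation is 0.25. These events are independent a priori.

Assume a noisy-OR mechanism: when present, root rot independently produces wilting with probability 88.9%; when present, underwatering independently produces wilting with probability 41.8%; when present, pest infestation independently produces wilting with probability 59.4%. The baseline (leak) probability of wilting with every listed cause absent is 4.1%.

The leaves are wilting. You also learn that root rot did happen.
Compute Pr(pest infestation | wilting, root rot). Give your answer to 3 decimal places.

Under noisy-OR, P(wilting | causes) = 1 − (1−0.041)·∏(1−qᵢ) over the active causes.
By total probability over the 4 (underwatering, pest infestation) configurations:
  P(wilting | root rot) = 0.893551·0.81·0.75 + 0.956782·0.81·0.25 + 0.938047·0.19·0.75 + 0.974847·0.19·0.25
        = 0.542832 + 0.193748 + 0.133672 + 0.046305 = 0.916557
Configurations with pest infestation contribute 0.240053, so
  P(pest infestation | wilting, root rot) = 0.240053 / 0.916557 ≈ 0.262

Pr(pest infestation | wilting, root rot) ≈ 0.262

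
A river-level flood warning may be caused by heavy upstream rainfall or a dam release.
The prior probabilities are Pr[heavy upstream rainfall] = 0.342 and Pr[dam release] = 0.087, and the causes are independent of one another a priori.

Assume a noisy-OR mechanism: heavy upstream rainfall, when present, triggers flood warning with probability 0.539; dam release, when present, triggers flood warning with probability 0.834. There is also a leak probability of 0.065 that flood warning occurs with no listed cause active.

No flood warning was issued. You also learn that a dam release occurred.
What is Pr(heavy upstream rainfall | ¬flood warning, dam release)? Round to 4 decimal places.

Under noisy-OR, P(flood warning | causes) = 1 − (1−0.065)·∏(1−qᵢ) over the active causes.
Weight on heavy upstream rainfall=true, given the evidence: 0.071552·0.342 = 0.024471
Normalizer over all consistent configurations: 0.15521·0.658 + 0.071552·0.342 = 0.126599
Posterior = 0.024471 / 0.126599 ≈ 0.1933

Pr(heavy upstream rainfall | ¬flood warning, dam release) ≈ 0.1933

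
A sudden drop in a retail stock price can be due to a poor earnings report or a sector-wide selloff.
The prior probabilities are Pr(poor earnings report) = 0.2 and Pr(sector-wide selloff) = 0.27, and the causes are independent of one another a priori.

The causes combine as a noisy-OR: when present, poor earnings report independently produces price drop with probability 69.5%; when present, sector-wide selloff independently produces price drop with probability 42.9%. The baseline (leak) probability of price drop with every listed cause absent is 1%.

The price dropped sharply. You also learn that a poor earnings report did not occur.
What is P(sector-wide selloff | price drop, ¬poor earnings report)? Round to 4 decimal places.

Under noisy-OR, P(price drop | causes) = 1 − (1−0.01)·∏(1−qᵢ) over the active causes.
For the numerator, keep only sector-wide selloff=true terms: 0.43471·0.27 = 0.117372
The normalizing constant is 0.01·0.73 + 0.43471·0.27 = 0.124672
P(sector-wide selloff | price drop, ¬poor earnings report) = 0.117372/0.124672 ≈ 0.9414

P(sector-wide selloff | price drop, ¬poor earnings report) ≈ 0.9414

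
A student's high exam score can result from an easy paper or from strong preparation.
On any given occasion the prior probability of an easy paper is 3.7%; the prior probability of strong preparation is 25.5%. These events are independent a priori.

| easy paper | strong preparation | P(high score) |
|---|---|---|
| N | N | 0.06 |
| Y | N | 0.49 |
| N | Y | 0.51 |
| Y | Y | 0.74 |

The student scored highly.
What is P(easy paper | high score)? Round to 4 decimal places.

P(easy paper | high score) ≈ 0.1085

Enumerate the 4 (easy paper, strong preparation) configurations and weight by the priors:
  P(high score) = 0.06*0.963*0.745 + 0.51*0.963*0.255 + 0.49*0.037*0.745 + 0.74*0.037*0.255
        = 0.043046 + 0.125238 + 0.013507 + 0.006982 = 0.188773
Keeping only the easy paper-present terms gives 0.020489, so
  P(easy paper | high score) = 0.020489 / 0.188773 ≈ 0.1085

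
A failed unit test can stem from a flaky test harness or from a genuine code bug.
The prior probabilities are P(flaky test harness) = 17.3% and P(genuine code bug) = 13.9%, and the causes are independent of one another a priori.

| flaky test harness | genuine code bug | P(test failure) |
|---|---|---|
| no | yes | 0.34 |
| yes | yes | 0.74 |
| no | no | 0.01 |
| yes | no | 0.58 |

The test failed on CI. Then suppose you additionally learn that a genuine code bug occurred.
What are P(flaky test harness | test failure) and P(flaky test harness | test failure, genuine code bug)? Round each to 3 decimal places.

P(flaky test harness | test failure) ≈ 0.693; P(flaky test harness | test failure, genuine code bug) ≈ 0.313

P(test failure) = 0.01*0.827*0.861 + 0.34*0.827*0.139 + 0.58*0.173*0.861 + 0.74*0.173*0.139 = 0.007120 + 0.039084 + 0.086393 + 0.017795 = 0.150392
The flaky test harness-present share is 0.086393 + 0.017795 = 0.104188.
Hence the posterior is 0.104188/0.150392 ≈ 0.693.

Now condition on the additional information:
By total probability over both values of flaky test harness:
  P(test failure | genuine code bug) = 0.34×0.827 + 0.74×0.173
        = 0.281180 + 0.128020 = 0.409200
Configurations with flaky test harness contribute 0.128020, so
  P(flaky test harness | test failure, genuine code bug) = 0.128020 / 0.409200 ≈ 0.313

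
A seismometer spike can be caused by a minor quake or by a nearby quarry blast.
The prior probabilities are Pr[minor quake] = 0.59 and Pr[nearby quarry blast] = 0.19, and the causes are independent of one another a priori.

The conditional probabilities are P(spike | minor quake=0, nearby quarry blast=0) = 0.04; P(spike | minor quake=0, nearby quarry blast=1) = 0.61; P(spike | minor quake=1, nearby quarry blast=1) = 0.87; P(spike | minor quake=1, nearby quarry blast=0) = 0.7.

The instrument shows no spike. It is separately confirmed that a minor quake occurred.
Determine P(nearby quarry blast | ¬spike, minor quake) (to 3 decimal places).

P(nearby quarry blast | ¬spike, minor quake) ≈ 0.092

Weight on nearby quarry blast=true, given the evidence: 0.13×0.19 = 0.024700
The normalizing constant is 0.3×0.81 + 0.13×0.19 = 0.267700
P(nearby quarry blast | ¬spike, minor quake) = 0.024700/0.267700 ≈ 0.092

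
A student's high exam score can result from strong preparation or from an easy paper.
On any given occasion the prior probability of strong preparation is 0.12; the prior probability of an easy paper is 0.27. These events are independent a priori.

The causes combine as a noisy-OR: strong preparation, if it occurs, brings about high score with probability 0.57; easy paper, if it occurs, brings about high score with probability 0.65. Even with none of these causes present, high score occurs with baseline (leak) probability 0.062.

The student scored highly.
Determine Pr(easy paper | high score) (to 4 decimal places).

Under noisy-OR, P(high score | causes) = 1 − (1−0.062)·∏(1−qᵢ) over the active causes.
Numerator (weight on configurations with easy paper): 0.159596 + 0.027826 = 0.187422
Normalizer over all consistent configurations: 0.062*0.88*0.73 + 0.6717*0.88*0.27 + 0.59666*0.12*0.73 + 0.858831*0.12*0.27 = 0.279518
P(easy paper | high score) = 0.187422/0.279518 ≈ 0.6705

Pr(easy paper | high score) ≈ 0.6705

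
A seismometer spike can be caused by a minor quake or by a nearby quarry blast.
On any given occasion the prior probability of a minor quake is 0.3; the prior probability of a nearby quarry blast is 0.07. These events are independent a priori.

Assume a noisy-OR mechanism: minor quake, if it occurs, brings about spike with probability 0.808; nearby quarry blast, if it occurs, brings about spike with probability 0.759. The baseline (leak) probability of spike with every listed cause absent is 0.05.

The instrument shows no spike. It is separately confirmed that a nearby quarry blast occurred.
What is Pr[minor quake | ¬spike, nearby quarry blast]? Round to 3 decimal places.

Under noisy-OR, P(spike | causes) = 1 − (1−0.05)·∏(1−qᵢ) over the active causes.
Numerator (weight on configurations with minor quake): 0.043958*0.3 = 0.013187
The normalizing constant is 0.22895*0.7 + 0.043958*0.3 = 0.173452
P(minor quake | ¬spike, nearby quarry blast) = 0.013187/0.173452 ≈ 0.076

Pr[minor quake | ¬spike, nearby quarry blast] ≈ 0.076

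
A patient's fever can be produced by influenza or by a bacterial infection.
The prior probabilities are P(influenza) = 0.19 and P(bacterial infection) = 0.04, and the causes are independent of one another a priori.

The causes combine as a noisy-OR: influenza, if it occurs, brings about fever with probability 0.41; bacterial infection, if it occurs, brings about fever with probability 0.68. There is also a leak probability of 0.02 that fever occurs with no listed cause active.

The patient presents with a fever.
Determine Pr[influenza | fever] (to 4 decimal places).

Pr[influenza | fever] ≈ 0.6875

Under noisy-OR, P(fever | causes) = 1 − (1−0.02)·∏(1−qᵢ) over the active causes.
Sum P(fever|·) weighted by the priors over the 4 (influenza, bacterial infection) configurations:
  P(fever) = 0.02·0.81·0.96 + 0.6864·0.81·0.04 + 0.4218·0.19·0.96 + 0.814976·0.19·0.04
        = 0.015552 + 0.022239 + 0.076936 + 0.006194 = 0.120921
Configurations with influenza contribute 0.083130, so
  P(influenza | fever) = 0.083130 / 0.120921 ≈ 0.6875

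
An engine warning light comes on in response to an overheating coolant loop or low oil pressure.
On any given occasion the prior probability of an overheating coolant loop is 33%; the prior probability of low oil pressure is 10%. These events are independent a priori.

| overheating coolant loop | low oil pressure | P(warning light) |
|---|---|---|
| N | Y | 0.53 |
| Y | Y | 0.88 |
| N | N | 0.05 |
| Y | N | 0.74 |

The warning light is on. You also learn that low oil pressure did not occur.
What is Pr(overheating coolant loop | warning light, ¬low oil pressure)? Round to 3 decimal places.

Pr(overheating coolant loop | warning light, ¬low oil pressure) ≈ 0.879

P(warning light | ¬low oil pressure) = 0.05·0.67 + 0.74·0.33 = 0.033500 + 0.244200 = 0.277700
The overheating coolant loop-present share is 0.74·0.33 = 0.244200.
P(overheating coolant loop | warning light, ¬low oil pressure) = 0.244200 / 0.277700 ≈ 0.879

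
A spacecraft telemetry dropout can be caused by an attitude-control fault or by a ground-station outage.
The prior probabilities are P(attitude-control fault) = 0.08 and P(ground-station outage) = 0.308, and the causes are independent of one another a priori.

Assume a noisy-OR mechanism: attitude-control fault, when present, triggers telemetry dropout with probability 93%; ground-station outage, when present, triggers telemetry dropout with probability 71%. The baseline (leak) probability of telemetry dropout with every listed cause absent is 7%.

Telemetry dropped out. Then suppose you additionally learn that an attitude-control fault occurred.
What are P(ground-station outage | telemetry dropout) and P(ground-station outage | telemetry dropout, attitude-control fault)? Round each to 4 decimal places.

P(ground-station outage | telemetry dropout) ≈ 0.7058; P(ground-station outage | telemetry dropout, attitude-control fault) ≈ 0.3184

Under noisy-OR, P(telemetry dropout | causes) = 1 − (1−0.07)·∏(1−qᵢ) over the active causes.
P(telemetry dropout) = 0.07·0.92·0.692 + 0.7303·0.92·0.308 + 0.9349·0.08·0.692 + 0.981121·0.08·0.308 = 0.044565 + 0.206938 + 0.051756 + 0.024175 = 0.327434
Of this, 0.231113 comes from 0.206938 + 0.024175 (the ground-station outage=true cases).
So P(ground-station outage | telemetry dropout) = 0.231113/0.327434 ≈ 0.7058.

With the extra evidence:
By total probability over both values of ground-station outage:
  P(telemetry dropout | attitude-control fault) = 0.9349*0.692 + 0.981121*0.308
        = 0.646951 + 0.302185 = 0.949136
The terms with ground-station outage present sum to 0.302185, so
  P(ground-station outage | telemetry dropout, attitude-control fault) = 0.302185 / 0.949136 ≈ 0.3184
This is intercausal reasoning (explaining away): once attitude-control fault accounts for the telemetry dropout, ground-station outage becomes less likely.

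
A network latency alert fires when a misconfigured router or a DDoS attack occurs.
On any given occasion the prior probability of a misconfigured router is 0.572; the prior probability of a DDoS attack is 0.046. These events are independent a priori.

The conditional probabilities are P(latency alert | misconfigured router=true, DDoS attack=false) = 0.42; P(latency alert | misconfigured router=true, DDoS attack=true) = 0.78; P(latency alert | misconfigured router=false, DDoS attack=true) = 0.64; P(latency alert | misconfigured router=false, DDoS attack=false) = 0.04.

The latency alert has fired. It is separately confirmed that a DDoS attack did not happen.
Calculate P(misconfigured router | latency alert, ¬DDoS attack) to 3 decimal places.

P(latency alert | ¬DDoS attack) = 0.04×0.428 + 0.42×0.572 = 0.017120 + 0.240240 = 0.257360
The misconfigured router-present share is 0.42×0.572 = 0.240240.
P(misconfigured router | latency alert, ¬DDoS attack) = 0.240240 / 0.257360 ≈ 0.933

P(misconfigured router | latency alert, ¬DDoS attack) ≈ 0.933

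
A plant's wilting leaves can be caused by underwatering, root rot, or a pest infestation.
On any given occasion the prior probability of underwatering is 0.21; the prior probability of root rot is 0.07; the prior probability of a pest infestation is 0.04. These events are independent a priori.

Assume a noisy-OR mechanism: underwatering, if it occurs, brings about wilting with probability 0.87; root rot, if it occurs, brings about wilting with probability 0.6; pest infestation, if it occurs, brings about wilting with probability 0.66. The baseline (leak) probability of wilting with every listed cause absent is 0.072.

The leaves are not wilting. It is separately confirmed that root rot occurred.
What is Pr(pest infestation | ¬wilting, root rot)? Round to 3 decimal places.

Under noisy-OR, P(wilting | causes) = 1 − (1−0.072)·∏(1−qᵢ) over the active causes.
P(¬wilting | root rot) = 0.3712×0.79×0.96 + 0.126208×0.79×0.04 + 0.048256×0.21×0.96 + 0.016407×0.21×0.04 = 0.281518 + 0.003988 + 0.009728 + 0.000138 = 0.295372
Restricting to configurations with pest infestation present: 0.003988 + 0.000138 = 0.004126.
P(pest infestation | ¬wilting, root rot) = 0.004126 / 0.295372 ≈ 0.014

Pr(pest infestation | ¬wilting, root rot) ≈ 0.014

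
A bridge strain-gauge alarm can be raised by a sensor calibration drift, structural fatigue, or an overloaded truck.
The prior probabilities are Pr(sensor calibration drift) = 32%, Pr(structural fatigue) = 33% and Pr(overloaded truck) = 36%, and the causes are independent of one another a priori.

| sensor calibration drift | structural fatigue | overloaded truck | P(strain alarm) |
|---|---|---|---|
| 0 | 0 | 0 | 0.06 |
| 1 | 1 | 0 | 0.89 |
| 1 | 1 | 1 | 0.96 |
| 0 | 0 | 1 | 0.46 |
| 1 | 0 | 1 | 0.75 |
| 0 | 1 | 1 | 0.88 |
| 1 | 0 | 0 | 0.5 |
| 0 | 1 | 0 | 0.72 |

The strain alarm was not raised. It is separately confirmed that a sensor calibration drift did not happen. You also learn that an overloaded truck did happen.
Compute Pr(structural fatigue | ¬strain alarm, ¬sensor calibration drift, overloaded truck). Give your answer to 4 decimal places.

Pr(structural fatigue | ¬strain alarm, ¬sensor calibration drift, overloaded truck) ≈ 0.0987

Sum P(¬strain alarm|·) weighted by the priors over both values of structural fatigue:
  P(¬strain alarm | ¬sensor calibration drift, overloaded truck) = 0.54*0.67 + 0.12*0.33
        = 0.361800 + 0.039600 = 0.401400
Keeping only the structural fatigue-present terms gives 0.039600, so
  P(structural fatigue | ¬strain alarm, ¬sensor calibration drift, overloaded truck) = 0.039600 / 0.401400 ≈ 0.0987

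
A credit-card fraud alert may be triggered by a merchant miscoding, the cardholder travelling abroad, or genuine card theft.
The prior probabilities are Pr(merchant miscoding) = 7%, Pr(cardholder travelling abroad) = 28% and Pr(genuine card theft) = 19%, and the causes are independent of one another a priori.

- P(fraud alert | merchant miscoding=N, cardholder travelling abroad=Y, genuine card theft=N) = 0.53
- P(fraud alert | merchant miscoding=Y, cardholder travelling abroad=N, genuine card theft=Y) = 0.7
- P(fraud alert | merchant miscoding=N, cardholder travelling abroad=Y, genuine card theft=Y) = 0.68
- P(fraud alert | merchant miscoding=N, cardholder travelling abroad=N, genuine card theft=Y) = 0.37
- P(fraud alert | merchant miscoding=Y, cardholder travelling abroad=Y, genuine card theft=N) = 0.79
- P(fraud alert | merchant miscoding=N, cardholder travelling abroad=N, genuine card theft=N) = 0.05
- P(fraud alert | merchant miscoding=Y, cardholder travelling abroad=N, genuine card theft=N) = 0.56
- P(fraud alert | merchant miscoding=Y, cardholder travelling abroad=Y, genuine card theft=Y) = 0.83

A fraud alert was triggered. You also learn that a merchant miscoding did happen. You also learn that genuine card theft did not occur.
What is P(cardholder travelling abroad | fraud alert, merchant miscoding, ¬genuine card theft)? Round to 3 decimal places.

P(fraud alert | merchant miscoding, ¬genuine card theft) = 0.56·0.72 + 0.79·0.28 = 0.403200 + 0.221200 = 0.624400
The cardholder travelling abroad-present share is 0.79·0.28 = 0.221200.
P(cardholder travelling abroad | fraud alert, merchant miscoding, ¬genuine card theft) = 0.221200 / 0.624400 ≈ 0.354

P(cardholder travelling abroad | fraud alert, merchant miscoding, ¬genuine card theft) ≈ 0.354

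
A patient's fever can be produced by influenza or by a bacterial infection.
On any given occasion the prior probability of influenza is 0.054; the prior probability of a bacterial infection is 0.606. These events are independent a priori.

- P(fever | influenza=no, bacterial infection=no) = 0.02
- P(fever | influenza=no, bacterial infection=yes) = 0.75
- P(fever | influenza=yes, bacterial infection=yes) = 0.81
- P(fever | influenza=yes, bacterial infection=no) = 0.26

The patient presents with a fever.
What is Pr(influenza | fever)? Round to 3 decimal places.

Numerator (weight on configurations with influenza): 0.005532 + 0.026506 = 0.032038
Normalizer over all consistent configurations: 0.02·0.946·0.394 + 0.75·0.946·0.606 + 0.26·0.054·0.394 + 0.81·0.054·0.606 = 0.469449
Posterior = 0.032038 / 0.469449 ≈ 0.068

Pr(influenza | fever) ≈ 0.068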